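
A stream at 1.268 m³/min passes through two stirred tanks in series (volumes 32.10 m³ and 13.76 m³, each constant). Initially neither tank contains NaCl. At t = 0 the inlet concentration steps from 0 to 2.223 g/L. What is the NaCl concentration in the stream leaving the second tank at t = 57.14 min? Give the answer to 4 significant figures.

1.824 g/L

Species balance on tank i: dCᵢ/dt = (Cᵢ₋₁ − Cᵢ)/τᵢ with τᵢ = Vᵢ/Q.
τ₁ = 32.10/1.268 = 25.3155 min; τ₂ = 13.76/1.268 = 10.8517 min.
Solving the cascade with C₁(0)=C₂(0)=0 gives C₂(t) = C_in[1 − (τ₁ e^(−t/τ₁) − τ₂ e^(−t/τ₂))/(τ₁ − τ₂)].
At t = 57.14: e^(−t/τ₁) = 0.104652, e^(−t/τ₂) = 0.00516672.
C₂ = 2.223·[1 − (25.3155·0.104652 − 10.8517·0.00516672)/(14.4637)] = 2.223·0.820708 = 1.82443 g/L.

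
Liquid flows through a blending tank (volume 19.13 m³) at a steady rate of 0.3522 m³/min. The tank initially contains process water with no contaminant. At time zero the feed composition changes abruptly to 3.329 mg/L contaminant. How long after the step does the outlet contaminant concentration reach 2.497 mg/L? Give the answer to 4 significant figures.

75.31 min

Species balance on the tank: V dC/dt = Q(C_in − C), so τ = V/Q = 54.3157 min.
C(t) = C_in + (C₀ − C_in) e^(−t/τ). Set C = 2.497 and solve for t:
e^(−t/τ) = (C − C_in)/(C₀ − C_in) = (2.497 − 3.329)/(0 − 3.329) = 0.249925
t = −τ ln(…) = 54.3157 × 1.38659 = 75.3139 min.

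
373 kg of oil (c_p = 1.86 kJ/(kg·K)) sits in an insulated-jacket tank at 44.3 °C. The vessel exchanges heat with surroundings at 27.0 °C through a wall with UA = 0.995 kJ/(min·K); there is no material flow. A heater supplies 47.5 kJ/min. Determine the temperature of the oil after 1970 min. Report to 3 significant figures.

72.9 °C

M c_p dT/dt = −UA(T − T_amb) + Q̇.
dT/dt = (T_ss − T)/τ with T_ss = T_amb + Q̇/UA = 27.0 + 47.5/0.995 = 74.739 °C, τ = M c_p/UA = 373·1.86/0.995 = 697.27 min.
Solution: T(t) = T_ss + (T₀ − T_ss) e^(−t/τ).
T(1970) = 74.739 + (-30.439)·0.059290 = 72.934 °C.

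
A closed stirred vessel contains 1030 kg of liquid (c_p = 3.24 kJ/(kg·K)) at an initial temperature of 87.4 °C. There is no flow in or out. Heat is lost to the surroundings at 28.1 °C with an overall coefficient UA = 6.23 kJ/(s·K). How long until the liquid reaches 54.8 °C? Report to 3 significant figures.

First-law balance (no shaft work): M c_p dT/dt = −UA(T − T_amb).
τ = M c_p/UA = 535.67 s; T_ss = T_amb = 28.100 °C.
T(t) = T_ss + (T₀ − T_ss)e^(−t/τ); set T = 54.8:
t = −τ ln[(T − T_ss)/(T₀ − T_ss)] = −535.67 · ln(0.45025) = 427.43 s.

427 s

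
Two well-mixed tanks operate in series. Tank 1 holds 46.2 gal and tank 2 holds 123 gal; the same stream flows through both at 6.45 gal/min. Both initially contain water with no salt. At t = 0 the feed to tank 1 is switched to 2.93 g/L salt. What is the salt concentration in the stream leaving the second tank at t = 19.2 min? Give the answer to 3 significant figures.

1.34 g/L

Time constants: τᵢ = Vᵢ/Q for each well-mixed tank.
τ₁ = 46.2/6.45 = 7.1628 min; τ₂ = 123/6.45 = 19.070 min.
Tank 1: C₁ = C_in(1 − e^(−t/τ₁)). Tank 2 (τ₁ ≠ τ₂): C₂ = C_in[1 − (τ₁ e^(−t/τ₁) − τ₂ e^(−t/τ₂))/(τ₁ − τ₂)].
At t = 19.2: e^(−t/τ₁) = 0.068528, e^(−t/τ₂) = 0.36538.
C₂ = 2.93·[1 − (7.1628·0.068528 − 19.070·0.36538)/(-11.907)] = 2.93·0.45605 = 1.3362 g/L.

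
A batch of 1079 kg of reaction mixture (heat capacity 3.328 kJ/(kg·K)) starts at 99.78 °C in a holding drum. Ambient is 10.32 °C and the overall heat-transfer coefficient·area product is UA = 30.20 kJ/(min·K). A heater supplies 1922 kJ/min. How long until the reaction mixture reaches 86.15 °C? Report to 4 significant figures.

89.25 min

Lumped-capacitance energy balance: M c_p dT/dt = UA(T_amb − T) + Q̇.
τ = M c_p/UA = 118.904 min; T_ss = T_amb + Q̇/UA = 10.32 + 1922/30.20 = 73.9624 °C.
T(t) = T_ss + (T₀ − T_ss)e^(−t/τ); set T = 86.15:
t = −τ ln[(T − T_ss)/(T₀ − T_ss)] = −118.904 · ln(0.472066) = 89.2540 min.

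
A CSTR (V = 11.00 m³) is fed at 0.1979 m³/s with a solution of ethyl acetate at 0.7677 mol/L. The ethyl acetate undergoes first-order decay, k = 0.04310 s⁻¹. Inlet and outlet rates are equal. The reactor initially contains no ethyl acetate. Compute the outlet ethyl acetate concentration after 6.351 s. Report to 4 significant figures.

0.07270 mol/L

V dC/dt = Q(C_in − C) − k V C.
This is linear with rate a = Q/V + k = 0.0610909 s⁻¹.
C_ss = Q C_in/(Q + kV) = 0.226083 mol/L; C(t) = C_ss + (C₀ − C_ss) e^(−a t).
C(6.351) = 0.226083 + (-0.226083)·e^(−0.0610909·6.351) = 0.226083 + (-0.226083)·0.678420 = 0.0727037 mol/L.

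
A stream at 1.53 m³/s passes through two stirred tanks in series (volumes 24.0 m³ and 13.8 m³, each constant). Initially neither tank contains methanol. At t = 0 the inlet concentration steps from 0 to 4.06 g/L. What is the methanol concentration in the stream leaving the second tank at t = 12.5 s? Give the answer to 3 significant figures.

1.13 g/L

Time constants: τᵢ = Vᵢ/Q for each well-mixed tank.
τ₁ = 24.0/1.53 = 15.686 s; τ₂ = 13.8/1.53 = 9.0196 s.
Solving the cascade with C₁(0)=C₂(0)=0 gives C₂(t) = C_in[1 − (τ₁ e^(−t/τ₁) − τ₂ e^(−t/τ₂))/(τ₁ − τ₂)].
At t = 12.5: e^(−t/τ₁) = 0.45074, e^(−t/τ₂) = 0.25011.
C₂ = 4.06·[1 − (15.686·0.45074 − 9.0196·0.25011)/(6.6667)] = 4.06·0.27783 = 1.1280 g/L.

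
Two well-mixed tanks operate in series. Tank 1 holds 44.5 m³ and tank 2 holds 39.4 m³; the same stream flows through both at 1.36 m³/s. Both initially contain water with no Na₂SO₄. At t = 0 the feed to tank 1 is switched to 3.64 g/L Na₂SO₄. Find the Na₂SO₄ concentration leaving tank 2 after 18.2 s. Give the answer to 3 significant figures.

0.433 g/L

Species balance on tank i: dCᵢ/dt = (Cᵢ₋₁ − Cᵢ)/τᵢ with τᵢ = Vᵢ/Q.
τ₁ = 44.5/1.36 = 32.721 s; τ₂ = 39.4/1.36 = 28.971 s.
Tank 1: C₁ = C_in(1 − e^(−t/τ₁)). Tank 2 (τ₁ ≠ τ₂): C₂ = C_in[1 − (τ₁ e^(−t/τ₁) − τ₂ e^(−t/τ₂))/(τ₁ − τ₂)].
At t = 18.2: e^(−t/τ₁) = 0.57337, e^(−t/τ₂) = 0.53354.
C₂ = 3.64·[1 − (32.721·0.57337 − 28.971·0.53354)/(3.7500)] = 3.64·0.11892 = 0.43286 g/L.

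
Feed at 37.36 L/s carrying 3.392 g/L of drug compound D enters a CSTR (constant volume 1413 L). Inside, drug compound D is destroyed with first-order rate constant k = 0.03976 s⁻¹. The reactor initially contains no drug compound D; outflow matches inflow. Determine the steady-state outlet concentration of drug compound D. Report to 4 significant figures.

1.355 g/L

Species balance: V dC/dt = Q C_in − Q C − k V C.
Steady state (dC/dt = 0): C_ss = Q C_in/(Q + kV) = C_in/(1 + kV/Q).
C_ss = 37.36·3.392/(37.36 + 0.03976·1413) = 126.725/93.5409 = 1.35476 g/L.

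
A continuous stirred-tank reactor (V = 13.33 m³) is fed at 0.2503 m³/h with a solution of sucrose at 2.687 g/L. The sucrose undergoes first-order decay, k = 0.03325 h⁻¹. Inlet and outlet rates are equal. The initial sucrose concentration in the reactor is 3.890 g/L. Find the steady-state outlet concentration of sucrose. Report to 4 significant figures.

0.9698 g/L

V dC/dt = Q(C_in − C) − k V C.
Steady state (dC/dt = 0): C_ss = Q C_in/(Q + kV) = C_in/(1 + kV/Q).
C_ss = 0.2503·2.687/(0.2503 + 0.03325·13.33) = 0.672556/0.693523 = 0.969768 g/L.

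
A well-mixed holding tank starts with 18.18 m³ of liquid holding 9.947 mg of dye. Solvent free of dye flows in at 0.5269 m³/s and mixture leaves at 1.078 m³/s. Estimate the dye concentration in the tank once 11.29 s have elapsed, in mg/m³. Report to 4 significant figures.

0.3666 mg/m³

Let m(t) be the amount of dye. Volume: V(t) = V₀ + (Q_in − Q_out) t = 18.18 − 0.551100 t; V(11.29) = 11.9581 m³.
Solute balance: dm/dt = 0 − Q_out C = −Q_out m/V(t).
Separate: dm/m = −Q_out dt/V(t) ⇒ ln(m/m₀) = −(Q_out/(Q_in−Q_out)) ln(V/V₀).
m = m₀ (V₀/V)^(Q_out/(Q_in−Q_out)) = 9.947 × (18.18/11.9581)^(-1.95609) = 4.38345 mg.
C = m/V = 4.38345/11.9581 = 0.366568 mg/m³.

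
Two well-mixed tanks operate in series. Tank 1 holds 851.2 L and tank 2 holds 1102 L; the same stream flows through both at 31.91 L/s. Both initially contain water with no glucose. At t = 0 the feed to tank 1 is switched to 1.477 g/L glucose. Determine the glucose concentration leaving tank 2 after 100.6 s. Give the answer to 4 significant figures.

1.240 g/L

Each tank obeys Vᵢ dCᵢ/dt = Q(Cᵢ₋₁ − Cᵢ), so τᵢ = Vᵢ/Q.
τ₁ = 851.2/31.91 = 26.6750 s; τ₂ = 1102/31.91 = 34.5346 s.
Tank 1: C₁ = C_in(1 − e^(−t/τ₁)). Tank 2 (τ₁ ≠ τ₂): C₂ = C_in[1 − (τ₁ e^(−t/τ₁) − τ₂ e^(−t/τ₂))/(τ₁ − τ₂)].
At t = 100.6: e^(−t/τ₁) = 0.0230217, e^(−t/τ₂) = 0.0543116.
C₂ = 1.477·[1 − (26.6750·0.0230217 − 34.5346·0.0543116)/(-7.85961)] = 1.477·0.839493 = 1.23993 g/L.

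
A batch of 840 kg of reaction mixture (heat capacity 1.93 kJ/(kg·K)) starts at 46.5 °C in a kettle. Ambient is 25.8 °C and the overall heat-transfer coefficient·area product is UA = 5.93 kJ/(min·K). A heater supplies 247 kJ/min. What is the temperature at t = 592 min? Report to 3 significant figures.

65.0 °C

Lumped-capacitance energy balance: M c_p dT/dt = UA(T_amb − T) + Q̇.
dT/dt = (T_ss − T)/τ with T_ss = T_amb + Q̇/UA = 25.8 + 247/5.93 = 67.453 °C, τ = M c_p/UA = 840·1.93/5.93 = 273.39 min.
T approaches T_ss exponentially: T(t) = T_ss + (T₀ − T_ss) e^(−t/τ).
T(592) = 67.453 + (-20.953)·0.11470 = 65.049 °C.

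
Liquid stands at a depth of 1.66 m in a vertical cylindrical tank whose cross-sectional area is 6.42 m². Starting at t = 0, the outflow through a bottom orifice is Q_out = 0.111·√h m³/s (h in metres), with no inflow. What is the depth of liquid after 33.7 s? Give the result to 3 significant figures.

0.994 m

With no inflow, A dh/dt = −0.111 √h.
Separate and integrate: 2(√h − √h₀) = −(0.111/A) t.
√h = √1.66 − 0.111·33.7/(2·6.42) = 1.2884 − 0.29133 = 0.99708.
h = 0.99708² = 0.99416 m.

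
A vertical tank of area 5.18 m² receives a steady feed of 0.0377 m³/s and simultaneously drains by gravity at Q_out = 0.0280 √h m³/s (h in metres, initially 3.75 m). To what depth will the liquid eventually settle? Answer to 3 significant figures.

1.81 m

A dh/dt = Q_in − 0.0280 √h. Steady state requires inflow = outflow:
Q_in = 0.0280 √h_ss ⇒ √h_ss = 0.0377/0.0280 = 1.3464.
h_ss = 1.3464² = 1.8129 m. (Since h₀ = 3.75 m > h_ss, the level will fall toward this value.)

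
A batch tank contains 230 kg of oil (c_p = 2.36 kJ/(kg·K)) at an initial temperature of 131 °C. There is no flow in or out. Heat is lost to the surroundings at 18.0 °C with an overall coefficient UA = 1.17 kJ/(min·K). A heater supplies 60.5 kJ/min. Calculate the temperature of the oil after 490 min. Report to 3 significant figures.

Heat balance on the well-mixed liquid: M c_p dT/dt = −UA(T − T_amb) + Q̇.
dT/dt = (T_ss − T)/τ with T_ss = T_amb + Q̇/UA = 18.0 + 60.5/1.17 = 69.709 °C, τ = M c_p/UA = 230·2.36/1.17 = 463.93 min.
Integrating: T(t) = T_ss + (T₀ − T_ss) e^(−t/τ).
T(490) = 69.709 + (61.291)·0.34778 = 91.025 °C.

91.0 °C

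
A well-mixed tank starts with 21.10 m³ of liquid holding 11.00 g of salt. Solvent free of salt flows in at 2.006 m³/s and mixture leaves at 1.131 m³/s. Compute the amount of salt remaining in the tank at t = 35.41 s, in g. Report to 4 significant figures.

3.421 g

Let m(t) be the amount of salt. Volume: V(t) = V₀ + (Q_in − Q_out) t = 21.10 + 0.875000 t; V(35.41) = 52.0837 m³.
Solute balance: dm/dt = 0 − Q_out C = −Q_out m/V(t).
dm/m = −Q_out dt/(V₀ + 0.875000 t); integrating gives ln(m/m₀) = −(Q_out/(Q_in−Q_out)) ln(V/V₀).
m = m₀ (V₀/V)^(Q_out/(Q_in−Q_out)) = 11.00 × (21.10/52.0837)^(1.29257) = 3.42107 g.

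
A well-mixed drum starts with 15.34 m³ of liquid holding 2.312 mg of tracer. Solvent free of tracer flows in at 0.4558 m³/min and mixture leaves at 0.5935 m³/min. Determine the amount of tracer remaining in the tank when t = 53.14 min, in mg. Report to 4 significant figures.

0.1415 mg

Total volume: dV/dt = Q_in − Q_out = -0.137700 m³/min, so V(t) = 15.34 − 0.137700 t and V(53.14) = 8.02262 m³.
Species balance (pure solvent in): dm/dt = −Q_out · m/V(t).
Separate: dm/m = −Q_out dt/V(t) ⇒ ln(m/m₀) = −(Q_out/(Q_in−Q_out)) ln(V/V₀).
m = m₀ (V₀/V)^(Q_out/(Q_in−Q_out)) = 2.312 × (15.34/8.02262)^(-4.31009) = 0.141468 mg.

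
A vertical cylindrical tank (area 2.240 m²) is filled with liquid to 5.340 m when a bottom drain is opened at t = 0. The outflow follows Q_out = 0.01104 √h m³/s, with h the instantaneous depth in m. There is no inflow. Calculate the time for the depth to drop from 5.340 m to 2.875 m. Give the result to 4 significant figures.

249.7 s

A dh/dt = −Q_out = −0.01104 √h.
Separate and integrate: 2(√h − √h₀) = −(0.01104/A) t.
t = 2A(√h₀ − √h)/0.01104 = 2·2.240·(√5.340 − √2.875)/0.01104
  = 4.48000 × (2.31084 − 1.69558) / 0.01104 = 249.671 s.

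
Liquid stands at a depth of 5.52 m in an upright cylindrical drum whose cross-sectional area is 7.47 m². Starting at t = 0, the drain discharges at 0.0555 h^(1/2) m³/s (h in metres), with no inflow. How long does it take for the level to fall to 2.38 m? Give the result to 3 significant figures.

217 s

With no inflow, A dh/dt = −0.0555 √h.
This is separable: 2 d(√h)/dt = −0.0555/A, so √h = √h₀ − (0.0555/(2A)) t.
t = 2A(√h₀ − √h)/0.0555 = 2·7.47·(√5.52 − √2.38)/0.0555
  = 14.940 × (2.3495 − 1.5427) / 0.0555 = 217.17 s.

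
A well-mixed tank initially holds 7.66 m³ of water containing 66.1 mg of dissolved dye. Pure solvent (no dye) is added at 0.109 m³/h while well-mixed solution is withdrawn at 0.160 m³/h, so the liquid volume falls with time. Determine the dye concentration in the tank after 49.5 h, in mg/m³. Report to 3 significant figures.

3.67 mg/m³

Total volume: dV/dt = Q_in − Q_out = -0.051000 m³/h, so V(t) = 7.66 − 0.051000 t and V(49.5) = 5.1355 m³.
Species balance (pure solvent in): dm/dt = −Q_out · m/V(t).
Separate: dm/m = −Q_out dt/V(t) ⇒ ln(m/m₀) = −(Q_out/(Q_in−Q_out)) ln(V/V₀).
m = m₀ (V₀/V)^(Q_out/(Q_in−Q_out)) = 66.1 × (7.66/5.1355)^(-3.1373) = 18.855 mg.
C = m/V = 18.855/5.1355 = 3.6715 mg/m³.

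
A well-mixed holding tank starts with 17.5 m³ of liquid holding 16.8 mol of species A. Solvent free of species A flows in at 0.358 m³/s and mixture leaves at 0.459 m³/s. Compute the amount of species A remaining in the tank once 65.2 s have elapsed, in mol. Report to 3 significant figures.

1.97 mol

Let m(t) be the amount of species A. Volume: V(t) = V₀ + (Q_in − Q_out) t = 17.5 − 0.10100 t; V(65.2) = 10.915 m³.
Solute balance: dm/dt = 0 − Q_out C = −Q_out m/V(t).
Separate: dm/m = −Q_out dt/V(t) ⇒ ln(m/m₀) = −(Q_out/(Q_in−Q_out)) ln(V/V₀).
m = m₀ (V₀/V)^(Q_out/(Q_in−Q_out)) = 16.8 × (17.5/10.915)^(-4.5446) = 1.9660 mol.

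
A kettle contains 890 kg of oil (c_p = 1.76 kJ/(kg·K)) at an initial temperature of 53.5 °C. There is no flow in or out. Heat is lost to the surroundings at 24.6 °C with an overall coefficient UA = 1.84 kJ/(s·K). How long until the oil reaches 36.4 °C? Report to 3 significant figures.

First-law balance (no shaft work): M c_p dT/dt = −UA(T − T_amb).
τ = M c_p/UA = 851.30 s; T_ss = T_amb = 24.600 °C.
T(t) = T_ss + (T₀ − T_ss)e^(−t/τ); set T = 36.4:
t = −τ ln[(T − T_ss)/(T₀ − T_ss)] = −851.30 · ln(0.40830) = 762.55 s.

763 s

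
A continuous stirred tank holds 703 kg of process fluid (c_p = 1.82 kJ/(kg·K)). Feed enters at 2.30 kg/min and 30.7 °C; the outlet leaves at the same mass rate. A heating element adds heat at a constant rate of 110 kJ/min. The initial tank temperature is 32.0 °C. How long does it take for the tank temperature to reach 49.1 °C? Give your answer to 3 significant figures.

M c_p dT/dt = ṁ c_p (T_in − T) + Q̇.
τ = M/ṁ = 305.65 min; T_ss = T_in + Q̇/(ṁ c_p) = 56.978 °C.
T(t) = T_ss + (T₀ − T_ss) e^(−t/τ). Set T = 49.1:
e^(−t/τ) = (49.1 − 56.978)/(32.0 − 56.978) = 0.31540
t = −305.65 · ln(0.31540) = 352.70 min.

353 min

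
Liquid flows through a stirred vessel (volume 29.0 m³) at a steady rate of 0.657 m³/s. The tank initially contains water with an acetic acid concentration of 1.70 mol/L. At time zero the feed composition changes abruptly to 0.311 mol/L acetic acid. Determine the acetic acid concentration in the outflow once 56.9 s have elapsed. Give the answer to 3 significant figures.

Accumulation = in − out for the solute gives V dC/dt = Q(C_in − C).
Rewrite as dC/dt + C/τ = C_in/τ, τ = V/Q = 44.140 s.
C approaches C_in exponentially: C(t) = C_in + (C₀ − C_in) e^(−t/τ).
C(56.9) = 0.311 + (1.70 − 0.311)·e^(−56.9/44.140) = 0.311 + (1.3890)·0.27552 = 0.69370 mol/L.

0.694 mol/L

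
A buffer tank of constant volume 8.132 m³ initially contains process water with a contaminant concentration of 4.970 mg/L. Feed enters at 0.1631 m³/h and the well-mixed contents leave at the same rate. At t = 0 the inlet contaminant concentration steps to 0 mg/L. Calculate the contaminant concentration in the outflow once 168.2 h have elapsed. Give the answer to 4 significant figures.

0.1703 mg/L

Transient balance on the dissolved component: V dC/dt = Q(C_in − C).
So dC/dt = (C_in − C)/τ with τ = V/Q = 8.132/0.1631 = 49.8590 h.
This is linear first-order; C(t) = C_in + (C₀ − C_in) e^(−t/τ).
C(168.2) = 0 + (4.970 − 0)·e^(−168.2/49.8590) = 0 + (4.97000)·0.0342690 = 0.170317 mg/L.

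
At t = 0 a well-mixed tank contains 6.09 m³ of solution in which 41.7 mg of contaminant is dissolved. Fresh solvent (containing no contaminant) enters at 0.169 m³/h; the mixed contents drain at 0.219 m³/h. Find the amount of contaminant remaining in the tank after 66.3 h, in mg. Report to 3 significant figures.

1.33 mg

Total volume: dV/dt = Q_in − Q_out = -0.050000 m³/h, so V(t) = 6.09 − 0.050000 t and V(66.3) = 2.7750 m³.
Species balance (pure solvent in): dm/dt = −Q_out · m/V(t).
dm/m = −Q_out dt/(V₀ − 0.050000 t); integrating gives ln(m/m₀) = −(Q_out/(Q_in−Q_out)) ln(V/V₀).
m = m₀ (V₀/V)^(Q_out/(Q_in−Q_out)) = 41.7 × (6.09/2.7750)^(-4.3800) = 1.3335 mg.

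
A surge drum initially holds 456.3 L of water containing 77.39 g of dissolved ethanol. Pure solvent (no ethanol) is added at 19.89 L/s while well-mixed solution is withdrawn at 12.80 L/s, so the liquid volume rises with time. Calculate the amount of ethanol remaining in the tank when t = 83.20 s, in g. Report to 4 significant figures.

17.30 g

Let m(t) be the amount of ethanol. Volume: V(t) = V₀ + (Q_in − Q_out) t = 456.3 + 7.09000 t; V(83.20) = 1046.19 L.
Solute balance: dm/dt = 0 − Q_out C = −Q_out m/V(t).
dm/m = −Q_out dt/(V₀ + 7.09000 t); integrating gives ln(m/m₀) = −(Q_out/(Q_in−Q_out)) ln(V/V₀).
m = m₀ (V₀/V)^(Q_out/(Q_in−Q_out)) = 77.39 × (456.3/1046.19)^(1.80536) = 17.3024 g.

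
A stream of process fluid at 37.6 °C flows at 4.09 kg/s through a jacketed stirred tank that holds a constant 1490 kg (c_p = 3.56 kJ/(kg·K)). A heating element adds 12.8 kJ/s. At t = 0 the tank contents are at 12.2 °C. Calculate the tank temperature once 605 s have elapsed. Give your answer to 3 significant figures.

First-law balance (no shaft work): M c_p dT/dt = ṁ c_p (T_in − T) + 12.8.
τ = M/ṁ = 364.30 s; T_ss = T_in + Q̇/(ṁ c_p) = 37.6 + 12.8/(4.09·3.56) = 38.479 °C.
Integrating: T(t) = T_ss + (T₀ − T_ss) e^(−t/τ).
T(605) = 38.479 + (-26.279)·e^(−605/364.30) = 38.479 + (-26.279)·0.19001 = 33.486 °C.

33.5 °C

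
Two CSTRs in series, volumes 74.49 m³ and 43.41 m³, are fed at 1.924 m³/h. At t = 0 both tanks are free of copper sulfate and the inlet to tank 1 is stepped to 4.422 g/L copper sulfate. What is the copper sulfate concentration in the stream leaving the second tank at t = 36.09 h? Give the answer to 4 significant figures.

1.497 g/L

Each tank obeys Vᵢ dCᵢ/dt = Q(Cᵢ₋₁ − Cᵢ), so τᵢ = Vᵢ/Q.
τ₁ = 74.49/1.924 = 38.7162 h; τ₂ = 43.41/1.924 = 22.5624 h.
Tank 1: C₁ = C_in(1 − e^(−t/τ₁)). Tank 2 (τ₁ ≠ τ₂): C₂ = C_in[1 − (τ₁ e^(−t/τ₁) − τ₂ e^(−t/τ₂))/(τ₁ − τ₂)].
At t = 36.09: e^(−t/τ₁) = 0.393699, e^(−t/τ₂) = 0.201984.
C₂ = 4.422·[1 − (38.7162·0.393699 − 22.5624·0.201984)/(16.1538)] = 4.422·0.338528 = 1.49697 g/L.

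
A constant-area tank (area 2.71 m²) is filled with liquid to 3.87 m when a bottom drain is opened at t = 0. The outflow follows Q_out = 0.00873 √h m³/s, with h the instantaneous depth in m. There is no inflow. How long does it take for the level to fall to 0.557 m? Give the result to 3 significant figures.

758 s

With no inflow, A dh/dt = −0.00873 √h.
Separate and integrate: 2(√h − √h₀) = −(0.00873/A) t.
t = 2A(√h₀ − √h)/0.00873 = 2·2.71·(√3.87 − √0.557)/0.00873
  = 5.4200 × (1.9672 − 0.74632) / 0.00873 = 758.00 s.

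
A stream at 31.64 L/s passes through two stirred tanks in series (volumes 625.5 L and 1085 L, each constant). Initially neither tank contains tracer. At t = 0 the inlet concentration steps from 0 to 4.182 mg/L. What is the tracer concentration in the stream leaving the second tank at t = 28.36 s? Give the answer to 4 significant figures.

Each tank obeys Vᵢ dCᵢ/dt = Q(Cᵢ₋₁ − Cᵢ), so τᵢ = Vᵢ/Q.
τ₁ = 625.5/31.64 = 19.7693 s; τ₂ = 1085/31.64 = 34.2920 s.
Solving the cascade with C₁(0)=C₂(0)=0 gives C₂(t) = C_in[1 − (τ₁ e^(−t/τ₁) − τ₂ e^(−t/τ₂))/(τ₁ − τ₂)].
At t = 28.36: e^(−t/τ₁) = 0.238223, e^(−t/τ₂) = 0.437353.
C₂ = 4.182·[1 − (19.7693·0.238223 − 34.2920·0.437353)/(-14.5228)] = 4.182·0.291578 = 1.21938 mg/L.

1.219 mg/L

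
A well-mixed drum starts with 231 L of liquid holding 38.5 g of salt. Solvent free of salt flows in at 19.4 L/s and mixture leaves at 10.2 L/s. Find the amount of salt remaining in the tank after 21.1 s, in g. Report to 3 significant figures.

Total volume: dV/dt = Q_in − Q_out = 9.2000 L/s, so V(t) = 231 + 9.2000 t and V(21.1) = 425.12 L.
Solute balance: dm/dt = 0 − Q_out C = −Q_out m/V(t).
dm/m = −Q_out dt/(V₀ + 9.2000 t); integrating gives ln(m/m₀) = −(Q_out/(Q_in−Q_out)) ln(V/V₀).
m = m₀ (V₀/V)^(Q_out/(Q_in−Q_out)) = 38.5 × (231/425.12)^(1.1087) = 19.578 g.

19.6 g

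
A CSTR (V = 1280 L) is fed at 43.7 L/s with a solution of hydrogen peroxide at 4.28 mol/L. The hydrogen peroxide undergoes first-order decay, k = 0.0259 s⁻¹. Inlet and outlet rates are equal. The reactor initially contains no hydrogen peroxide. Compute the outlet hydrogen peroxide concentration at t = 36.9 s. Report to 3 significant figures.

V dC/dt = Q(C_in − C) − k V C.
This is linear with rate a = Q/V + k = 0.060041 s⁻¹.
C_ss = Q C_in/(Q + kV) = 2.4337 mol/L; C(t) = C_ss + (C₀ − C_ss) e^(−a t).
C(36.9) = 2.4337 + (-2.4337)·e^(−0.060041·36.9) = 2.4337 + (-2.4337)·0.10910 = 2.1682 mol/L.

2.17 mol/L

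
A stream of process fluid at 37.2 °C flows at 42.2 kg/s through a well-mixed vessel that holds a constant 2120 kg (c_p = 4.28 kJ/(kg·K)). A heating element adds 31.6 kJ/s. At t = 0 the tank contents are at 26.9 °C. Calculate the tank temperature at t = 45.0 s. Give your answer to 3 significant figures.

Unsteady energy balance on the tank contents: M c_p dT/dt = ṁ c_p (T_in − T) + 31.6.
Rearrange: dT/dt = (T_ss − T)/τ with τ = M/ṁ = 50.237 s and T_ss = T_in + Q̇/(ṁ c_p) = 37.375 °C.
T approaches T_ss exponentially: T(t) = T_ss + (T₀ − T_ss) e^(−t/τ).
T(45.0) = 37.375 + (-10.475)·e^(−45.0/50.237) = 37.375 + (-10.475)·0.40830 = 33.098 °C.

33.1 °C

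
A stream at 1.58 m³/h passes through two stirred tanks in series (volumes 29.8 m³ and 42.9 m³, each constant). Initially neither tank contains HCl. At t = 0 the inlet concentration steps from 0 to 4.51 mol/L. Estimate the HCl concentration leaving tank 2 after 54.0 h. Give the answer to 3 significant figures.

Species balance on tank i: dCᵢ/dt = (Cᵢ₋₁ − Cᵢ)/τᵢ with τᵢ = Vᵢ/Q.
τ₁ = 29.8/1.58 = 18.861 h; τ₂ = 42.9/1.58 = 27.152 h.
Tank 1: C₁ = C_in(1 − e^(−t/τ₁)). Tank 2 (τ₁ ≠ τ₂): C₂ = C_in[1 − (τ₁ e^(−t/τ₁) − τ₂ e^(−t/τ₂))/(τ₁ − τ₂)].
At t = 54.0: e^(−t/τ₁) = 0.057092, e^(−t/τ₂) = 0.13686.
C₂ = 4.51·[1 − (18.861·0.057092 − 27.152·0.13686)/(-8.2911)] = 4.51·0.68169 = 3.0744 mol/L.

3.07 mol/L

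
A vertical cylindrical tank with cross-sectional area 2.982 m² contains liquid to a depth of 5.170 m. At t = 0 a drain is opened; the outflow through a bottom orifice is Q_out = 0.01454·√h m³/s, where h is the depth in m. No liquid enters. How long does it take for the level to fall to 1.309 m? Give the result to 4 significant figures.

463.4 s

A dh/dt = −Q_out = −0.01454 √h.
Separate and integrate: 2(√h − √h₀) = −(0.01454/A) t.
t = 2A(√h₀ − √h)/0.01454 = 2·2.982·(√5.170 − √1.309)/0.01454
  = 5.96400 × (2.27376 − 1.14412) / 0.01454 = 463.358 s.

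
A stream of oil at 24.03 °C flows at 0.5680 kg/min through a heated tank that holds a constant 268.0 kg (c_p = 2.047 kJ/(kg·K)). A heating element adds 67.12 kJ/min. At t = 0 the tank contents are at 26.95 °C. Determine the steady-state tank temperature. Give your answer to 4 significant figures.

First-law balance (no shaft work): M c_p dT/dt = ṁ c_p (T_in − T) + 67.12.
At steady state dT/dt = 0 ⇒ T_ss = T_in + Q̇/(ṁ c_p) = 24.03 + 67.12/(0.5680·2.047) = 81.7579 °C.

81.76 °C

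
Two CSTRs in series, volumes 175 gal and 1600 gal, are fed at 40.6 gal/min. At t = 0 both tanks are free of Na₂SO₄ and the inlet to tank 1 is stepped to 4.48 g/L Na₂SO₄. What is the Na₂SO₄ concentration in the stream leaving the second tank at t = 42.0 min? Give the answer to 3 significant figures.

2.75 g/L

Time constants: τᵢ = Vᵢ/Q for each well-mixed tank.
τ₁ = 175/40.6 = 4.3103 min; τ₂ = 1600/40.6 = 39.409 min.
Tank 1: C₁ = C_in(1 − e^(−t/τ₁)). Tank 2 (τ₁ ≠ τ₂): C₂ = C_in[1 − (τ₁ e^(−t/τ₁) − τ₂ e^(−t/τ₂))/(τ₁ − τ₂)].
At t = 42.0: e^(−t/τ₁) = 5.8645e-05, e^(−t/τ₂) = 0.34447.
C₂ = 4.48·[1 − (4.3103·5.8645e-05 − 39.409·0.34447)/(-35.099)] = 4.48·0.61323 = 2.7473 g/L.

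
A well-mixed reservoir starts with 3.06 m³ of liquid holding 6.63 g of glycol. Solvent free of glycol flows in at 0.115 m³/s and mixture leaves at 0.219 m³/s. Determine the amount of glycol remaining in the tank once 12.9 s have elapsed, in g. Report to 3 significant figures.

1.97 g

Let m(t) be the amount of glycol. Volume: V(t) = V₀ + (Q_in − Q_out) t = 3.06 − 0.10400 t; V(12.9) = 1.7184 m³.
Species balance (pure solvent in): dm/dt = −Q_out · m/V(t).
dm/m = −Q_out dt/(V₀ − 0.10400 t); integrating gives ln(m/m₀) = −(Q_out/(Q_in−Q_out)) ln(V/V₀).
m = m₀ (V₀/V)^(Q_out/(Q_in−Q_out)) = 6.63 × (3.06/1.7184)^(-2.1058) = 1.9670 g.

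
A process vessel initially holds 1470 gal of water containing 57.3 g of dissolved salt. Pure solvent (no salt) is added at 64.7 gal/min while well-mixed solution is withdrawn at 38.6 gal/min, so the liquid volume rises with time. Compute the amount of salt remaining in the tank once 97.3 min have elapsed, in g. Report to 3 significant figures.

13.0 g

Total volume: dV/dt = Q_in − Q_out = 26.100 gal/min, so V(t) = 1470 + 26.100 t and V(97.3) = 4009.5 gal.
No salt enters, so dm/dt = −Q_out · (m/V).
Separate: dm/m = −Q_out dt/V(t) ⇒ ln(m/m₀) = −(Q_out/(Q_in−Q_out)) ln(V/V₀).
m = m₀ (V₀/V)^(Q_out/(Q_in−Q_out)) = 57.3 × (1470/4009.5)^(1.4789) = 12.992 g.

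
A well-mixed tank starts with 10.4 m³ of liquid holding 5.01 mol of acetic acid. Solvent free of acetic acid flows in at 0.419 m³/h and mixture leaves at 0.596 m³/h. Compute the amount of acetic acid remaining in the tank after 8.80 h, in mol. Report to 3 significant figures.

Total volume: dV/dt = Q_in − Q_out = -0.17700 m³/h, so V(t) = 10.4 − 0.17700 t and V(8.80) = 8.8424 m³.
Species balance (pure solvent in): dm/dt = −Q_out · m/V(t).
Separate: dm/m = −Q_out dt/V(t) ⇒ ln(m/m₀) = −(Q_out/(Q_in−Q_out)) ln(V/V₀).
m = m₀ (V₀/V)^(Q_out/(Q_in−Q_out)) = 5.01 × (10.4/8.8424)^(-3.3672) = 2.9012 mol.

2.90 mol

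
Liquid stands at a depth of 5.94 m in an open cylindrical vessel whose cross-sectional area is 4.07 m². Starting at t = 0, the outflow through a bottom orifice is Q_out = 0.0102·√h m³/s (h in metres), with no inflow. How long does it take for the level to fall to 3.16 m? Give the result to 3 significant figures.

With no inflow, A dh/dt = −0.0102 √h.
∫ h^(−1/2) dh = −(0.0102/A) ∫ dt, giving 2√h = 2√h₀ − (0.0102/A) t.
t = 2A(√h₀ − √h)/0.0102 = 2·4.07·(√5.94 − √3.16)/0.0102
  = 8.1400 × (2.4372 − 1.7776) / 0.0102 = 526.36 s.

526 s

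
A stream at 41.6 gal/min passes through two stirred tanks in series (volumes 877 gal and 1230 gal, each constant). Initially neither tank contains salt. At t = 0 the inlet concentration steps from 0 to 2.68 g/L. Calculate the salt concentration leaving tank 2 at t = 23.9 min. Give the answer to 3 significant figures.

Each tank obeys Vᵢ dCᵢ/dt = Q(Cᵢ₋₁ − Cᵢ), so τᵢ = Vᵢ/Q.
τ₁ = 877/41.6 = 21.082 min; τ₂ = 1230/41.6 = 29.567 min.
Solving the cascade with C₁(0)=C₂(0)=0 gives C₂(t) = C_in[1 − (τ₁ e^(−t/τ₁) − τ₂ e^(−t/τ₂))/(τ₁ − τ₂)].
At t = 23.9: e^(−t/τ₁) = 0.32185, e^(−t/τ₂) = 0.44560.
C₂ = 2.68·[1 − (21.082·0.32185 − 29.567·0.44560)/(-8.4856)] = 2.68·0.24693 = 0.66177 g/L.

0.662 g/L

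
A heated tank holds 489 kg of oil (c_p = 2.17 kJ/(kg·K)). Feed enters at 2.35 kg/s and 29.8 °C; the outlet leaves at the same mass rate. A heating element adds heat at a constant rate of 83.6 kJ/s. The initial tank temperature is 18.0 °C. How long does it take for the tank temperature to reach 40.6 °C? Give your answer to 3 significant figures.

First-law balance (no shaft work): M c_p dT/dt = ṁ c_p (T_in − T) + 83.6.
τ = M/ṁ = 208.09 s; T_ss = T_in + Q̇/(ṁ c_p) = 46.194 °C.
T(t) = T_ss + (T₀ − T_ss) e^(−t/τ). Set T = 40.6:
e^(−t/τ) = (40.6 − 46.194)/(18.0 − 46.194) = 0.19840
t = −208.09 · ln(0.19840) = 336.57 s.

337 s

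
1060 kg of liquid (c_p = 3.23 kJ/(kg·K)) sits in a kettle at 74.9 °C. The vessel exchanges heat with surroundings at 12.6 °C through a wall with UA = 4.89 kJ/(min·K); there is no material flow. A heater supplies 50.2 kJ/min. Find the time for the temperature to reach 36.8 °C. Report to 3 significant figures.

923 min

Unsteady energy balance on the tank contents: M c_p dT/dt = −UA(T − T_amb) + Q̇.
τ = M c_p/UA = 700.16 min; T_ss = T_amb + Q̇/UA = 12.6 + 50.2/4.89 = 22.866 °C.
T(t) = T_ss + (T₀ − T_ss)e^(−t/τ); set T = 36.8:
t = −τ ln[(T − T_ss)/(T₀ − T_ss)] = −700.16 · ln(0.26779) = 922.51 min.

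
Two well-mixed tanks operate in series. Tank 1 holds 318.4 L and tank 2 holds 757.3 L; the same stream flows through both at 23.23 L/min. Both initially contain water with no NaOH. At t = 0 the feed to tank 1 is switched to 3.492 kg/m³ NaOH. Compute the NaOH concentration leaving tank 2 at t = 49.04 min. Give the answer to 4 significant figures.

2.224 kg/m³

Each tank obeys Vᵢ dCᵢ/dt = Q(Cᵢ₋₁ − Cᵢ), so τᵢ = Vᵢ/Q.
τ₁ = 318.4/23.23 = 13.7064 min; τ₂ = 757.3/23.23 = 32.6001 min.
Solving the cascade with C₁(0)=C₂(0)=0 gives C₂(t) = C_in[1 − (τ₁ e^(−t/τ₁) − τ₂ e^(−t/τ₂))/(τ₁ − τ₂)].
At t = 49.04: e^(−t/τ₁) = 0.0279347, e^(−t/τ₂) = 0.222175.
C₂ = 3.492·[1 − (13.7064·0.0279347 − 32.6001·0.222175)/(-18.8937)] = 3.492·0.636914 = 2.22410 kg/m³.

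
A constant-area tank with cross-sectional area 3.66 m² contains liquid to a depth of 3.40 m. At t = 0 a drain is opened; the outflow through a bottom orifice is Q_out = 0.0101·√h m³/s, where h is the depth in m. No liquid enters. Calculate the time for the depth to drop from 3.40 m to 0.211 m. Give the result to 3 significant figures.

Accumulation of liquid (constant cross-section A): A dh/dt = −0.0101 √h.
Separate and integrate: 2(√h − √h₀) = −(0.0101/A) t.
t = 2A(√h₀ − √h)/0.0101 = 2·3.66·(√3.40 − √0.211)/0.0101
  = 7.3200 × (1.8439 − 0.45935) / 0.0101 = 1003.5 s.

1000 s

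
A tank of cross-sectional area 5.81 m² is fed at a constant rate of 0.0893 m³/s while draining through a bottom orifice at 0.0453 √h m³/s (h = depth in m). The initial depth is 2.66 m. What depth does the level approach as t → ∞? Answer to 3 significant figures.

A dh/dt = Q_in − 0.0453 √h. Steady state requires inflow = outflow:
Q_in = 0.0453 √h_ss ⇒ √h_ss = 0.0893/0.0453 = 1.9713.
h_ss = 1.9713² = 3.8860 m. (Since h₀ = 2.66 m < h_ss, the level will rise toward this value.)

3.89 m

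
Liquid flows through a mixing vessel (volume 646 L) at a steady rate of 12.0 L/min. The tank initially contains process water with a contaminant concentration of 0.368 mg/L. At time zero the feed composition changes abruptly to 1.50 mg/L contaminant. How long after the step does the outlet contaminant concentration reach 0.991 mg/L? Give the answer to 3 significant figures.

43.0 min

Species balance: V dC/dt = Q(C_in − C) ⇒ τ = V/Q = 53.833 min.
C(t) = C_in + (C₀ − C_in) e^(−t/τ). Set C = 0.991 and solve for t:
e^(−t/τ) = (C − C_in)/(C₀ − C_in) = (0.991 − 1.50)/(0.368 − 1.50) = 0.44965
t = −τ ln(…) = 53.833 × 0.79929 = 43.029 min.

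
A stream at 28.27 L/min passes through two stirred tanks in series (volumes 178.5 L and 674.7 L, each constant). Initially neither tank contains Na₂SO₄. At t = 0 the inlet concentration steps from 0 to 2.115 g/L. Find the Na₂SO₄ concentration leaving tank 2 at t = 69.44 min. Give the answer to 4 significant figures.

Each tank obeys Vᵢ dCᵢ/dt = Q(Cᵢ₋₁ − Cᵢ), so τᵢ = Vᵢ/Q.
τ₁ = 178.5/28.27 = 6.31411 min; τ₂ = 674.7/28.27 = 23.8663 min.
Solving the cascade with C₁(0)=C₂(0)=0 gives C₂(t) = C_in[1 − (τ₁ e^(−t/τ₁) − τ₂ e^(−t/τ₂))/(τ₁ − τ₂)].
At t = 69.44: e^(−t/τ₁) = 1.67421e-05, e^(−t/τ₂) = 0.0545006.
C₂ = 2.115·[1 − (6.31411·1.67421e-05 − 23.8663·0.0545006)/(-17.5522)] = 2.115·0.925900 = 1.95828 g/L.

1.958 g/L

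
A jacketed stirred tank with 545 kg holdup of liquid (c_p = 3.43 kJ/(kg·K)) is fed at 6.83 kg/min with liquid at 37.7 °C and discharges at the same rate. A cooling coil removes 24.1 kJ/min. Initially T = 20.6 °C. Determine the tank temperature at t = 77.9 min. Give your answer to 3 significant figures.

M c_p dT/dt = ṁ c_p (T_in − T) − Q̇.
Rearrange: dT/dt = (T_ss − T)/τ with τ = M/ṁ = 79.795 min and T_ss = T_in − Q̇/(ṁ c_p) = 36.671 °C.
This is linear first-order; T(t) = T_ss + (T₀ − T_ss) e^(−t/τ).
T(77.9) = 36.671 + (-16.071)·e^(−77.9/79.795) = 36.671 + (-16.071)·0.37672 = 30.617 °C.

30.6 °C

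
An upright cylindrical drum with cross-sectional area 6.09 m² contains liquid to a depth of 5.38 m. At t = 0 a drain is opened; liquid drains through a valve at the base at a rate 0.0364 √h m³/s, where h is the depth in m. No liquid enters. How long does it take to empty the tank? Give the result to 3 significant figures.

776 s

A dh/dt = −Q_out = −0.0364 √h.
∫ h^(−1/2) dh = −(0.0364/A) ∫ dt, giving 2√h = 2√h₀ − (0.0364/A) t.
Set h = 0: 2√h₀ = (0.0364/A) t_empty ⇒ t_empty = 2A√h₀/0.0364.
t_empty = 2·6.09·√5.38/0.0364 = 12.180·2.3195/0.0364 = 776.13 s.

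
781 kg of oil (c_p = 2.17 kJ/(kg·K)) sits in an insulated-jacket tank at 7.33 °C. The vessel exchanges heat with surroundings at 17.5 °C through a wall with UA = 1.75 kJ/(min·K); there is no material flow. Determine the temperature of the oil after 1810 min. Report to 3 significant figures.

15.9 °C

M c_p dT/dt = −UA(T − T_amb).
dT/dt = (T_ss − T)/τ with T_ss = T_amb = 17.500 °C, τ = M c_p/UA = 781·2.17/1.75 = 968.44 min.
This is linear first-order; T(t) = T_ss + (T₀ − T_ss) e^(−t/τ).
T(1810) = 17.500 + (-10.170)·0.15428 = 15.931 °C.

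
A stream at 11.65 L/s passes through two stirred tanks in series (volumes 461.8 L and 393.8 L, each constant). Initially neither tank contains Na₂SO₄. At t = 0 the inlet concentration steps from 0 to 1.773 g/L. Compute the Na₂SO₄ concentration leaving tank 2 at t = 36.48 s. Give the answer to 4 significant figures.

Time constants: τᵢ = Vᵢ/Q for each well-mixed tank.
τ₁ = 461.8/11.65 = 39.6395 s; τ₂ = 393.8/11.65 = 33.8026 s.
Solving the cascade with C₁(0)=C₂(0)=0 gives C₂(t) = C_in[1 − (τ₁ e^(−t/τ₁) − τ₂ e^(−t/τ₂))/(τ₁ − τ₂)].
At t = 36.48: e^(−t/τ₁) = 0.398402, e^(−t/τ₂) = 0.339865.
C₂ = 1.773·[1 − (39.6395·0.398402 − 33.8026·0.339865)/(5.83691)] = 1.773·0.262600 = 0.465590 g/L.

0.4656 g/L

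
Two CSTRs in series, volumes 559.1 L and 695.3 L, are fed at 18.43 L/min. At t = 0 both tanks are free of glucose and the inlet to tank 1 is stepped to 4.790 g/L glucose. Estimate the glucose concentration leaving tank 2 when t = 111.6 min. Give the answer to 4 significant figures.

Species balance on tank i: dCᵢ/dt = (Cᵢ₋₁ − Cᵢ)/τᵢ with τᵢ = Vᵢ/Q.
τ₁ = 559.1/18.43 = 30.3364 min; τ₂ = 695.3/18.43 = 37.7265 min.
Tank 1: C₁ = C_in(1 − e^(−t/τ₁)). Tank 2 (τ₁ ≠ τ₂): C₂ = C_in[1 − (τ₁ e^(−t/τ₁) − τ₂ e^(−t/τ₂))/(τ₁ − τ₂)].
At t = 111.6: e^(−t/τ₁) = 0.0252546, e^(−t/τ₂) = 0.0519159.
C₂ = 4.790·[1 − (30.3364·0.0252546 − 37.7265·0.0519159)/(-7.39012)] = 4.790·0.838640 = 4.01708 g/L.

4.017 g/L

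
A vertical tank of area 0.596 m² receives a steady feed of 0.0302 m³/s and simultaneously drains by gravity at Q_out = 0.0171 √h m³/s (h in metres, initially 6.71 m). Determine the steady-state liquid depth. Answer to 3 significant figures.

A dh/dt = Q_in − 0.0171 √h. Steady state requires inflow = outflow:
Q_in = 0.0171 √h_ss ⇒ √h_ss = 0.0302/0.0171 = 1.7661.
h_ss = 1.7661² = 3.1190 m. (Since h₀ = 6.71 m > h_ss, the level will fall toward this value.)

3.12 m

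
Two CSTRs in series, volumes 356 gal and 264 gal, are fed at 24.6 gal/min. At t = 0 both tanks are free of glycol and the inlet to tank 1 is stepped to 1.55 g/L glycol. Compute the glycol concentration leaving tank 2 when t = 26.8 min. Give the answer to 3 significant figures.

0.975 g/L

Each tank obeys Vᵢ dCᵢ/dt = Q(Cᵢ₋₁ − Cᵢ), so τᵢ = Vᵢ/Q.
τ₁ = 356/24.6 = 14.472 min; τ₂ = 264/24.6 = 10.732 min.
Tank 1: C₁ = C_in(1 − e^(−t/τ₁)). Tank 2 (τ₁ ≠ τ₂): C₂ = C_in[1 − (τ₁ e^(−t/τ₁) − τ₂ e^(−t/τ₂))/(τ₁ − τ₂)].
At t = 26.8: e^(−t/τ₁) = 0.15694, e^(−t/τ₂) = 0.082309.
C₂ = 1.55·[1 − (14.472·0.15694 − 10.732·0.082309)/(3.7398)] = 1.55·0.62891 = 0.97482 g/L.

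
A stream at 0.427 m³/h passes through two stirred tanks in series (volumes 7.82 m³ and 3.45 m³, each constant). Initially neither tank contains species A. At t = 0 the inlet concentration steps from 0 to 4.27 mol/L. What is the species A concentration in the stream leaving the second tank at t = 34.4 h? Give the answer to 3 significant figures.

Time constants: τᵢ = Vᵢ/Q for each well-mixed tank.
τ₁ = 7.82/0.427 = 18.314 h; τ₂ = 3.45/0.427 = 8.0796 h.
Tank 1: C₁ = C_in(1 − e^(−t/τ₁)). Tank 2 (τ₁ ≠ τ₂): C₂ = C_in[1 − (τ₁ e^(−t/τ₁) − τ₂ e^(−t/τ₂))/(τ₁ − τ₂)].
At t = 34.4: e^(−t/τ₁) = 0.15284, e^(−t/τ₂) = 0.014156.
C₂ = 4.27·[1 − (18.314·0.15284 − 8.0796·0.014156)/(10.234)] = 4.27·0.73767 = 3.1499 mol/L.

3.15 mol/L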